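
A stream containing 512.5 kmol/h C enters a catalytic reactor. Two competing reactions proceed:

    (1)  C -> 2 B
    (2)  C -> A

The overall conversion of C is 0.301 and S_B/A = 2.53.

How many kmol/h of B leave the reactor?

Conversion of C: C consumed = 0.301 × 512.5 = 154.3 kmol/h = 1ξ₁ + 1ξ₂.
Selectivity: 2ξ₁ / (1ξ₂) = 2.53 → ξ₁ = 1.265 ξ₂.
Substitute: (1·1.265 + 1) ξ₂ = 154.3 → ξ₂ = 68.11 kmol/h, ξ₁ = 86.16 kmol/h.
Outlet amounts (n = n₀ + Σ ν·ξ):
  C: 512.5 − 1(86.16) − 1(68.11) = 358.2
  B: 0 + 2(86.16) = 172.3
  A: 0 + 1(68.11) = 68.11

172 kmol/h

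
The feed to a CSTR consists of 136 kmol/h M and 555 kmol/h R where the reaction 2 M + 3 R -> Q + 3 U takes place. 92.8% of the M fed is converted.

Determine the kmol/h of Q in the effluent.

M reacted = 0.928 × 136 = 126.2 kmol/h; ν_M = −2, so ξ = 126.2/2 = 63.1 kmol/h.
Outlet amounts (n = n₀ + ν ξ):
  M: 136 − 2(63.1) = 9.792
  R: 555 − 3(63.1) = 365.7
  Q: 0 + 1(63.1) = 63.1
  U: 0 + 3(63.1) = 189.3

63.1 kmol/h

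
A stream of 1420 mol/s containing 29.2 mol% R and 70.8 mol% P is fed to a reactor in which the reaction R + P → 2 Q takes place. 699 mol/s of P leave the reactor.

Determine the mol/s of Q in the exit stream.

613 mol/s

For P: n = n₀ − 1ξ → 699 = 1005 − 1ξ, giving ξ = 306.4 mol/s.
Outlet amounts (n = n₀ + ν ξ):
  R: 414.6 − 1(306.4) = 108.3
  P: 1005 − 1(306.4) = 699
  Q: 0 + 2(306.4) = 612.7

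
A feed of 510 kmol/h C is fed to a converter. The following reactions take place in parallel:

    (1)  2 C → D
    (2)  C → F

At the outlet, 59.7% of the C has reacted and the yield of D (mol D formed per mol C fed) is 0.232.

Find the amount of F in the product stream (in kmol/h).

Yield of D: 1ξ₁ / 510 = 0.232 → ξ₁ = 118.3 kmol/h.
Conversion of C: 2ξ₁ + 1ξ₂ = 0.597 × 510 = 304.5 → ξ₂ = 67.83 kmol/h.
Outlet amounts (n = n₀ + Σ ν·ξ):
  C: 510 − 2(118.3) − 1(67.83) = 205.5
  D: 0 + 1(118.3) = 118.3
  F: 0 + 1(67.83) = 67.83

67.8 kmol/h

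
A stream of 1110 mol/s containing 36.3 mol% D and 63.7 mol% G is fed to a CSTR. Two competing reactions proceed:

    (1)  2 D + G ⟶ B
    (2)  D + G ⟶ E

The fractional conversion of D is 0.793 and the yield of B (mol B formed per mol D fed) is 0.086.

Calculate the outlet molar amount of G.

Yield of B: 1ξ₁ / 402.9 = 0.086 → ξ₁ = 34.65 mol/s.
Conversion of D: 2ξ₁ + 1ξ₂ = 0.793 × 402.9 = 319.5 → ξ₂ = 250.2 mol/s.
Outlet amounts (n = n₀ + Σ ν·ξ):
  D: 402.9 − 2(34.65) − 1(250.2) = 83.41
  G: 707.1 − 1(34.65) − 1(250.2) = 422.2
  B: 0 + 1(34.65) = 34.65
  E: 0 + 1(250.2) = 250.2

422 mol/s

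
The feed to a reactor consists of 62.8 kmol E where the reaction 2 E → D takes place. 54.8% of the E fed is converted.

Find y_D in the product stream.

0.377

E reacted = 0.548 × 62.8 = 34.41 kmol; ν_E = −2, so ξ = 34.41/2 = 17.21 kmol.
Outlet amounts (n = n₀ + ν ξ):
  E: 62.8 − 2(17.21) = 28.39
  D: 0 + 1(17.21) = 17.21
Total out = 45.59 kmol; y_D = 17.21 / 45.59 = 0.3774.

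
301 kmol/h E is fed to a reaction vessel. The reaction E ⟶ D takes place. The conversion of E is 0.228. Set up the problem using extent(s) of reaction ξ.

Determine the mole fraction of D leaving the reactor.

0.228

E reacted = 0.228 × 301 = 68.63 kmol/h; ν_E = −1, so ξ = 68.63/1 = 68.63 kmol/h.
Outlet amounts (n = n₀ + ν ξ):
  E: 301 − 1(68.63) = 232.4
  D: 0 + 1(68.63) = 68.63
Total out = 301 kmol/h; y_D = 68.63 / 301 = 0.228.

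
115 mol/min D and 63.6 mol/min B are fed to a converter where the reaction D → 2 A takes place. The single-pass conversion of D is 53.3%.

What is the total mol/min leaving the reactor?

D reacted = 0.533 × 115 = 61.3 mol/min; ν_D = −1, so ξ = 61.3/1 = 61.3 mol/min.
Outlet amounts (n = n₀ + ν ξ):
  D: 115 − 1(61.3) = 53.7
  A: 0 + 2(61.3) = 122.6
  B: 63.6 (inert)
Total out = 53.7 + 122.6 + 63.6 = 239.9 mol/min.

240 mol/min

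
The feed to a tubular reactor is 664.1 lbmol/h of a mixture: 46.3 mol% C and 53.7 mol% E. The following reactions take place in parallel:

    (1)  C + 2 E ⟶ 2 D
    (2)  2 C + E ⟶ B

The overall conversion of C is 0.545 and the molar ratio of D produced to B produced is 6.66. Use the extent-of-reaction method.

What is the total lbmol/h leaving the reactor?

Conversion of C: C consumed = 0.545 × 307.5 = 167.6 lbmol/h = 1ξ₁ + 2ξ₂.
Selectivity: 2ξ₁ / (1ξ₂) = 6.66 → ξ₁ = 3.33 ξ₂.
Substitute: (1·3.33 + 2) ξ₂ = 167.6 → ξ₂ = 31.44 lbmol/h, ξ₁ = 104.7 lbmol/h.
Outlet amounts (n = n₀ + Σ ν·ξ):
  C: 307.5 − 1(104.7) − 2(31.44) = 139.9
  E: 356.6 − 2(104.7) − 1(31.44) = 115.8
  D: 0 + 2(104.7) = 209.4
  B: 0 + 1(31.44) = 31.44
Total out = 139.9 + 115.8 + 209.4 + 31.44 = 496.5 lbmol/h.

497 lbmol/h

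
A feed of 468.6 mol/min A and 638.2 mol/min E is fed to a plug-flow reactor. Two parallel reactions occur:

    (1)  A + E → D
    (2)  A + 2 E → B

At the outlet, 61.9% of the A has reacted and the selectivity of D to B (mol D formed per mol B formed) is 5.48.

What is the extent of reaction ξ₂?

ξ₂ = 44.8 mol/min

Conversion of A: A consumed = 0.619 × 468.6 = 290.1 mol/min = 1ξ₁ + 1ξ₂.
Selectivity: 1ξ₁ / (1ξ₂) = 5.48 → ξ₁ = 5.48 ξ₂.
Substitute: (1·5.48 + 1) ξ₂ = 290.1 → ξ₂ = 44.76 mol/min, ξ₁ = 245.3 mol/min.
Outlet amounts (n = n₀ + Σ ν·ξ):
  A: 468.6 − 1(245.3) − 1(44.76) = 178.5
  E: 638.2 − 1(245.3) − 2(44.76) = 303.4
  D: 0 + 1(245.3) = 245.3
  B: 0 + 1(44.76) = 44.76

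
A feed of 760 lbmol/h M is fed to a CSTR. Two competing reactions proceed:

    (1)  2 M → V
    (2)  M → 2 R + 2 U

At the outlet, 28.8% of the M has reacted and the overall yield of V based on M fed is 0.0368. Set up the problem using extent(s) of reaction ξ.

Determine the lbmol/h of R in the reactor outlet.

Yield of V: 1ξ₁ / 760 = 0.0368 → ξ₁ = 27.97 lbmol/h.
Conversion of M: 2ξ₁ + 1ξ₂ = 0.288 × 760 = 218.9 → ξ₂ = 162.9 lbmol/h.
Outlet amounts (n = n₀ + Σ ν·ξ):
  M: 760 − 2(27.97) − 1(162.9) = 541.1
  V: 0 + 1(27.97) = 27.97
  R: 0 + 2(162.9) = 325.9
  U: 0 + 2(162.9) = 325.9

326 lbmol/h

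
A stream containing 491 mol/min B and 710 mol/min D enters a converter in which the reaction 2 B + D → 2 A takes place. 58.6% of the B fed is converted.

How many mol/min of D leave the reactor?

B reacted = 0.586 × 491 = 287.7 mol/min; ν_B = −2, so ξ = 287.7/2 = 143.9 mol/min.
Outlet amounts (n = n₀ + ν ξ):
  B: 491 − 2(143.9) = 203.3
  D: 710 − 1(143.9) = 566.1
  A: 0 + 2(143.9) = 287.7

566 mol/min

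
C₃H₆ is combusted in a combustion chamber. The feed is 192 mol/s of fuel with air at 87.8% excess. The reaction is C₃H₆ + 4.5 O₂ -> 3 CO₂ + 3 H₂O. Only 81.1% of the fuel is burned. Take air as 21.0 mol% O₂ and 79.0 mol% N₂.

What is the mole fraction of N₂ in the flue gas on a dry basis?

Stoichiometric O₂ = 4.5 × 192 = 864 mol/s; O₂ fed = 864 × 1.878 = 1623 mol/s.
N₂ fed = 1623 × 79/21 = 6104 mol/s.
Fuel reacted = 0.811 × 192 → ξ = 155.7 mol/s.
Outlet (n = n₀ + ν ξ):
  C₃H₆: 192 − 1(155.7) = 36.29
  O₂: 1623 − 4.5(155.7) = 921.9
  N₂: 6104 (inert)
  CO₂: 0 + 3(155.7) = 467.1
  H₂O: 0 + 3(155.7) = 467.1
Dry total = 7529 mol/s; y_N₂ (dry) = 6104 / 7529 = 0.8107.

0.811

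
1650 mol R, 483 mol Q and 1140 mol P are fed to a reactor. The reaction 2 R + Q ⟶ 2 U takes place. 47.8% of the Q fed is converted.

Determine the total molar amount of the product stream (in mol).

3040 mol

Q reacted = 0.478 × 483 = 230.9 mol; ν_Q = −1, so ξ = 230.9/1 = 230.9 mol.
Outlet amounts (n = n₀ + ν ξ):
  R: 1650 − 2(230.9) = 1188
  Q: 483 − 1(230.9) = 252.1
  U: 0 + 2(230.9) = 461.7
  P: 1140 (inert)
Total out = 1188 + 252.1 + 461.7 + 1140 = 3042 mol.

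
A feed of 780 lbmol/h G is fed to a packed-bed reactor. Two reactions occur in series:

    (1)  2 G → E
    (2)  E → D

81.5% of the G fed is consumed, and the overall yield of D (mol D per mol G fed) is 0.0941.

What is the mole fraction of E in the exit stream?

Conversion of G: G consumed = 2ξ₁ = 0.815 × 780 → ξ₁ = 317.8 lbmol/h.
Yield of D: 1ξ₂ / 780 = 0.0941 → ξ₂ = 73.4 lbmol/h.
Outlet amounts (n = n₀ + Σ ν·ξ):
  G: 780 − 2(317.8) = 144.3
  E: 0 + 1(317.8) − 1(73.4) = 244.5
  D: 0 + 1(73.4) = 73.4
Total out = 462.2 lbmol/h; y_E = 244.5 / 462.2 = 0.5289.

0.529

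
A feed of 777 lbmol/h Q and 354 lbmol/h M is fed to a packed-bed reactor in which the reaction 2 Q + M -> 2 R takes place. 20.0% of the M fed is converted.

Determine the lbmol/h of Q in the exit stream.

M reacted = 0.2 × 354 = 70.8 lbmol/h; ν_M = −1, so ξ = 70.8/1 = 70.8 lbmol/h.
Outlet amounts (n = n₀ + ν ξ):
  Q: 777 − 2(70.8) = 635.4
  M: 354 − 1(70.8) = 283.2
  R: 0 + 2(70.8) = 141.6

635 lbmol/h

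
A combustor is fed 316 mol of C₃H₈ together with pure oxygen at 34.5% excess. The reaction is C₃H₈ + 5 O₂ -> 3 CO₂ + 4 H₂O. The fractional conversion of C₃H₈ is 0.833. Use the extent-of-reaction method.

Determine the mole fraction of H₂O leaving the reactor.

0.389

Stoichiometric O₂ = 5 × 316 = 1580 mol; O₂ fed = 1580 × 1.345 = 2125 mol.
Fuel reacted = 0.833 × 316 → ξ = 263.2 mol.
Outlet (n = n₀ + ν ξ):
  C₃H₈: 316 − 1(263.2) = 52.77
  O₂: 2125 − 5(263.2) = 809
  CO₂: 0 + 3(263.2) = 789.7
  H₂O: 0 + 4(263.2) = 1053
Total out = 2704 mol; y_H₂O = 1053 / 2704 = 0.3893.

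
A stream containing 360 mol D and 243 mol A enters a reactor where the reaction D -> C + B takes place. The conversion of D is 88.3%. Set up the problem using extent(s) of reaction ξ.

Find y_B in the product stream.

0.345

D reacted = 0.883 × 360 = 317.9 mol; ν_D = −1, so ξ = 317.9/1 = 317.9 mol.
Outlet amounts (n = n₀ + ν ξ):
  D: 360 − 1(317.9) = 42.12
  C: 0 + 1(317.9) = 317.9
  B: 0 + 1(317.9) = 317.9
  A: 243 (inert)
Total out = 920.9 mol; y_B = 317.9 / 920.9 = 0.3452.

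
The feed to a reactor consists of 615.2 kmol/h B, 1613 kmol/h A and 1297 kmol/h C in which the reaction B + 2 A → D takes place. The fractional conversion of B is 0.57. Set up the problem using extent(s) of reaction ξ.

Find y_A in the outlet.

B reacted = 0.57 × 615.2 = 350.7 kmol/h; ν_B = −1, so ξ = 350.7/1 = 350.7 kmol/h.
Outlet amounts (n = n₀ + ν ξ):
  B: 615.2 − 1(350.7) = 264.5
  A: 1613 − 2(350.7) = 911.7
  D: 0 + 1(350.7) = 350.7
  C: 1297 (inert)
Total out = 2824 kmol/h; y_A = 911.7 / 2824 = 0.3228.

0.323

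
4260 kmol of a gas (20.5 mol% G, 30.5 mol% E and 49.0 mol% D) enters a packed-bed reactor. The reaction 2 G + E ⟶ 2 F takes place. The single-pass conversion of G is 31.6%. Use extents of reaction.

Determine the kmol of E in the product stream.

1160 kmol

G reacted = 0.316 × 873.3 = 276 kmol; ν_G = −2, so ξ = 276/2 = 138 kmol.
Outlet amounts (n = n₀ + ν ξ):
  G: 873.3 − 2(138) = 597.3
  E: 1299 − 1(138) = 1161
  F: 0 + 2(138) = 276
  D: 2087 (inert)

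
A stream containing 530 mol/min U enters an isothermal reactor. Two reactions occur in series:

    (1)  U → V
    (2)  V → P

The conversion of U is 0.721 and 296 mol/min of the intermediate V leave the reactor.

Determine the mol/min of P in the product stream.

86.1 mol/min

Conversion of U: U consumed = 1ξ₁ = 0.721 × 530 → ξ₁ = 382.1 mol/min.
V balance: n_V = 0 + 1ξ₁ − 1ξ₂ = 296 → ξ₂ = (1·382.1 − 296)/1 = 86.13 mol/min.
Outlet amounts (n = n₀ + Σ ν·ξ):
  U: 530 − 1(382.1) = 147.9
  V: 0 + 1(382.1) − 1(86.13) = 296
  P: 0 + 1(86.13) = 86.13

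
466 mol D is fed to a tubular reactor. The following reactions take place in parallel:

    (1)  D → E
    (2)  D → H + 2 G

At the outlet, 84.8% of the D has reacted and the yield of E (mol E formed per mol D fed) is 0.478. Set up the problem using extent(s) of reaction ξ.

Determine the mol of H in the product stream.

172 mol

Yield of E: 1ξ₁ / 466 = 0.478 → ξ₁ = 222.7 mol.
Conversion of D: 1ξ₁ + 1ξ₂ = 0.848 × 466 = 395.2 → ξ₂ = 172.4 mol.
Outlet amounts (n = n₀ + Σ ν·ξ):
  D: 466 − 1(222.7) − 1(172.4) = 70.83
  E: 0 + 1(222.7) = 222.7
  H: 0 + 1(172.4) = 172.4
  G: 0 + 2(172.4) = 344.8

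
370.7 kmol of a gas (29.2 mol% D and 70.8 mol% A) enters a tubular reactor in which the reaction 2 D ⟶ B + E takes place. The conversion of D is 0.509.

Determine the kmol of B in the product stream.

D reacted = 0.509 × 108.2 = 55.1 kmol; ν_D = −2, so ξ = 55.1/2 = 27.55 kmol.
Outlet amounts (n = n₀ + ν ξ):
  D: 108.2 − 2(27.55) = 53.15
  B: 0 + 1(27.55) = 27.55
  E: 0 + 1(27.55) = 27.55
  A: 262.5 (inert)

27.5 kmol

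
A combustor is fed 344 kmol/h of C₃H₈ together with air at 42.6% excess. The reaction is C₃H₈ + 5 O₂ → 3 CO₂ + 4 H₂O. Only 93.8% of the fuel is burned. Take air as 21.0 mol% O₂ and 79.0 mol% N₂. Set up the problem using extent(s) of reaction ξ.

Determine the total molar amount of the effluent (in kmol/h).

12300 kmol/h

Stoichiometric O₂ = 5 × 344 = 1720 kmol/h; O₂ fed = 1720 × 1.426 = 2453 kmol/h.
N₂ fed = 2453 × 79/21 = 9227 kmol/h.
Fuel reacted = 0.938 × 344 → ξ = 322.7 kmol/h.
Outlet (n = n₀ + ν ξ):
  C₃H₈: 344 − 1(322.7) = 21.33
  O₂: 2453 − 5(322.7) = 839.4
  N₂: 9227 (inert)
  CO₂: 0 + 3(322.7) = 968
  H₂O: 0 + 4(322.7) = 1291
Total out = 21.33 + 839.4 + 9227 + 968 + 1291 = 12350 kmol/h.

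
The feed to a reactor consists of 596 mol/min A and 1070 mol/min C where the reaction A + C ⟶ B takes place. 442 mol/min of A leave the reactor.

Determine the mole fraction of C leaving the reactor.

For A: n = n₀ − 1ξ → 442 = 596 − 1ξ, giving ξ = 154 mol/min.
Outlet amounts (n = n₀ + ν ξ):
  A: 596 − 1(154) = 442
  C: 1070 − 1(154) = 916
  B: 0 + 1(154) = 154
Total out = 1512 mol/min; y_C = 916 / 1512 = 0.6058.

0.606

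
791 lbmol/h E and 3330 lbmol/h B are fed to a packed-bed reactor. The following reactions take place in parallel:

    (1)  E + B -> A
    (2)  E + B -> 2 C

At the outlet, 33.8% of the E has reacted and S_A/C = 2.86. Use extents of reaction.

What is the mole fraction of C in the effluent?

Conversion of E: E consumed = 0.338 × 791 = 267.4 lbmol/h = 1ξ₁ + 1ξ₂.
Selectivity: 1ξ₁ / (2ξ₂) = 2.86 → ξ₁ = 5.72 ξ₂.
Substitute: (1·5.72 + 1) ξ₂ = 267.4 → ξ₂ = 39.79 lbmol/h, ξ₁ = 227.6 lbmol/h.
Outlet amounts (n = n₀ + Σ ν·ξ):
  E: 791 − 1(227.6) − 1(39.79) = 523.6
  B: 3330 − 1(227.6) − 1(39.79) = 3063
  A: 0 + 1(227.6) = 227.6
  C: 0 + 2(39.79) = 79.57
Total out = 3893 lbmol/h; y_C = 79.57 / 3893 = 0.02044.

0.0204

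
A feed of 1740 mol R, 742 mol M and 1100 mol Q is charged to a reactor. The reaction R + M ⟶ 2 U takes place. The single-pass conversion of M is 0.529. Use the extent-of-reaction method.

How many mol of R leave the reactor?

M reacted = 0.529 × 742 = 392.5 mol; ν_M = −1, so ξ = 392.5/1 = 392.5 mol.
Outlet amounts (n = n₀ + ν ξ):
  R: 1740 − 1(392.5) = 1347
  M: 742 − 1(392.5) = 349.5
  U: 0 + 2(392.5) = 785
  Q: 1100 (inert)

1350 mol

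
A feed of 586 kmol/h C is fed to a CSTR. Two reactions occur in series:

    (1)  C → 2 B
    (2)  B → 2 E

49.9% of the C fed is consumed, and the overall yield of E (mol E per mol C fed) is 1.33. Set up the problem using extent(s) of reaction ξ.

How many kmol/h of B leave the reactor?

195 kmol/h

Conversion of C: C consumed = 1ξ₁ = 0.499 × 586 → ξ₁ = 292.4 kmol/h.
Yield of E: 2ξ₂ / 586 = 1.33 → ξ₂ = 389.7 kmol/h.
Outlet amounts (n = n₀ + Σ ν·ξ):
  C: 586 − 1(292.4) = 293.6
  B: 0 + 2(292.4) − 1(389.7) = 195.1
  E: 0 + 2(389.7) = 779.4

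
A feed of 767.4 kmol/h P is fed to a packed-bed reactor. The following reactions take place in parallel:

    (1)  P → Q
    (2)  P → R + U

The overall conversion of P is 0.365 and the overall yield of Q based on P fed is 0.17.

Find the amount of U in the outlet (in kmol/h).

Yield of Q: 1ξ₁ / 767.4 = 0.17 → ξ₁ = 130.5 kmol/h.
Conversion of P: 1ξ₁ + 1ξ₂ = 0.365 × 767.4 = 280.1 → ξ₂ = 149.6 kmol/h.
Outlet amounts (n = n₀ + Σ ν·ξ):
  P: 767.4 − 1(130.5) − 1(149.6) = 487.3
  Q: 0 + 1(130.5) = 130.5
  R: 0 + 1(149.6) = 149.6
  U: 0 + 1(149.6) = 149.6

150 kmol/h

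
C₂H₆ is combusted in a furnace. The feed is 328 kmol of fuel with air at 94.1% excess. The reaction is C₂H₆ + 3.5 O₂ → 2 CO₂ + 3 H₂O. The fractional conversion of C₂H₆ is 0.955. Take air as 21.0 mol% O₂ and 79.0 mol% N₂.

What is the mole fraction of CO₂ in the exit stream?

Stoichiometric O₂ = 3.5 × 328 = 1148 kmol; O₂ fed = 1148 × 1.941 = 2228 kmol.
N₂ fed = 2228 × 79/21 = 8383 kmol.
Fuel reacted = 0.955 × 328 → ξ = 313.2 kmol.
Outlet (n = n₀ + ν ξ):
  C₂H₆: 328 − 1(313.2) = 14.76
  O₂: 2228 − 3.5(313.2) = 1132
  N₂: 8383 (inert)
  CO₂: 0 + 2(313.2) = 626.5
  H₂O: 0 + 3(313.2) = 939.7
Total out = 11100 kmol; y_CO₂ = 626.5 / 11100 = 0.05646.

0.0565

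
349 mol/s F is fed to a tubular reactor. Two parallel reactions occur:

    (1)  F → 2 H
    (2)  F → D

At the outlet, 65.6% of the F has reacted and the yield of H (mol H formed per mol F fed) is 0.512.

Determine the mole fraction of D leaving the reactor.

Yield of H: 2ξ₁ / 349 = 0.512 → ξ₁ = 89.34 mol/s.
Conversion of F: 1ξ₁ + 1ξ₂ = 0.656 × 349 = 228.9 → ξ₂ = 139.6 mol/s.
Outlet amounts (n = n₀ + Σ ν·ξ):
  F: 349 − 1(89.34) − 1(139.6) = 120.1
  H: 0 + 2(89.34) = 178.7
  D: 0 + 1(139.6) = 139.6
Total out = 438.3 mol/s; y_D = 139.6 / 438.3 = 0.3185.

0.318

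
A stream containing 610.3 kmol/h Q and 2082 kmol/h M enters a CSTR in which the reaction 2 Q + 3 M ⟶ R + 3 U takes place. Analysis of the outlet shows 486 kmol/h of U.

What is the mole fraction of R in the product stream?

For U: n = n₀ + 3ξ → 486 = 0 + 3ξ, giving ξ = 162 kmol/h.
Outlet amounts (n = n₀ + ν ξ):
  Q: 610.3 − 2(162) = 286.3
  M: 2082 − 3(162) = 1596
  R: 0 + 1(162) = 162
  U: 0 + 3(162) = 486
Total out = 2530 kmol/h; y_R = 162 / 2530 = 0.06402.

0.064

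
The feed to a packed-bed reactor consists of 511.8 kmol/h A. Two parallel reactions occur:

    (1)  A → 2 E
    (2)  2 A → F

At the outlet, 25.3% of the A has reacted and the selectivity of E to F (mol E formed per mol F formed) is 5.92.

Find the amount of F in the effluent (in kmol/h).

Conversion of A: A consumed = 0.253 × 511.8 = 129.5 kmol/h = 1ξ₁ + 2ξ₂.
Selectivity: 2ξ₁ / (1ξ₂) = 5.92 → ξ₁ = 2.96 ξ₂.
Substitute: (1·2.96 + 2) ξ₂ = 129.5 → ξ₂ = 26.11 kmol/h, ξ₁ = 77.27 kmol/h.
Outlet amounts (n = n₀ + Σ ν·ξ):
  A: 511.8 − 1(77.27) − 2(26.11) = 382.3
  E: 0 + 2(77.27) = 154.5
  F: 0 + 1(26.11) = 26.11

26.1 kmol/h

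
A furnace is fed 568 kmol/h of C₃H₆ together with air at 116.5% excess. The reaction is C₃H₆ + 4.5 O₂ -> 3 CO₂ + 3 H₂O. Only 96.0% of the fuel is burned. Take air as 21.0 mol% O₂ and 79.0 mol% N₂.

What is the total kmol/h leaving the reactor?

27200 kmol/h

Stoichiometric O₂ = 4.5 × 568 = 2556 kmol/h; O₂ fed = 2556 × 2.165 = 5534 kmol/h.
N₂ fed = 5534 × 79/21 = 20820 kmol/h.
Fuel reacted = 0.96 × 568 → ξ = 545.3 kmol/h.
Outlet (n = n₀ + ν ξ):
  C₃H₆: 568 − 1(545.3) = 22.72
  O₂: 5534 − 4.5(545.3) = 3080
  N₂: 20820 (inert)
  CO₂: 0 + 3(545.3) = 1636
  H₂O: 0 + 3(545.3) = 1636
Total out = 22.72 + 3080 + 20820 + 1636 + 1636 = 27190 kmol/h.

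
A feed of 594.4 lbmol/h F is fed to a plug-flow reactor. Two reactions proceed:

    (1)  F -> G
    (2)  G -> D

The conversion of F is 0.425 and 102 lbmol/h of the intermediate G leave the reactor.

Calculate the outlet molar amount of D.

151 lbmol/h

Conversion of F: F consumed = 1ξ₁ = 0.425 × 594.4 → ξ₁ = 252.6 lbmol/h.
G balance: n_G = 0 + 1ξ₁ − 1ξ₂ = 102 → ξ₂ = (1·252.6 − 102)/1 = 150.6 lbmol/h.
Outlet amounts (n = n₀ + Σ ν·ξ):
  F: 594.4 − 1(252.6) = 341.8
  G: 0 + 1(252.6) − 1(150.6) = 102
  D: 0 + 1(150.6) = 150.6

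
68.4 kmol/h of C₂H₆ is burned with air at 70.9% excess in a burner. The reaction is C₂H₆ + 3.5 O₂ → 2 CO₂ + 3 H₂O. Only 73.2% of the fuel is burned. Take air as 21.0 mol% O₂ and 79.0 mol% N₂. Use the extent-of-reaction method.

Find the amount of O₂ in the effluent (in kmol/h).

Stoichiometric O₂ = 3.5 × 68.4 = 239.4 kmol/h; O₂ fed = 239.4 × 1.709 = 409.1 kmol/h.
N₂ fed = 409.1 × 79/21 = 1539 kmol/h.
Fuel reacted = 0.732 × 68.4 → ξ = 50.07 kmol/h.
Outlet (n = n₀ + ν ξ):
  C₂H₆: 68.4 − 1(50.07) = 18.33
  O₂: 409.1 − 3.5(50.07) = 233.9
  N₂: 1539 (inert)
  CO₂: 0 + 2(50.07) = 100.1
  H₂O: 0 + 3(50.07) = 150.2

234 kmol/h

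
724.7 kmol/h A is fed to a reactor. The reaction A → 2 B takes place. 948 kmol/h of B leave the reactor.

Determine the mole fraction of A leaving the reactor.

For B: n = n₀ + 2ξ → 948 = 0 + 2ξ, giving ξ = 474 kmol/h.
Outlet amounts (n = n₀ + ν ξ):
  A: 724.7 − 1(474) = 250.7
  B: 0 + 2(474) = 948
Total out = 1199 kmol/h; y_A = 250.7 / 1199 = 0.2091.

0.209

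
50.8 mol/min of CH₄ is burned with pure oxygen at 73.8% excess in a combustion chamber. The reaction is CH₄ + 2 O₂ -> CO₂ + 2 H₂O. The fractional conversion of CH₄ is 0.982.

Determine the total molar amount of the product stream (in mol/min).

227 mol/min

Stoichiometric O₂ = 2 × 50.8 = 101.6 mol/min; O₂ fed = 101.6 × 1.738 = 176.6 mol/min.
Fuel reacted = 0.982 × 50.8 → ξ = 49.89 mol/min.
Outlet (n = n₀ + ν ξ):
  CH₄: 50.8 − 1(49.89) = 0.9144
  O₂: 176.6 − 2(49.89) = 76.81
  CO₂: 0 + 1(49.89) = 49.89
  H₂O: 0 + 2(49.89) = 99.77
Total out = 0.9144 + 76.81 + 49.89 + 99.77 = 227.4 mol/min.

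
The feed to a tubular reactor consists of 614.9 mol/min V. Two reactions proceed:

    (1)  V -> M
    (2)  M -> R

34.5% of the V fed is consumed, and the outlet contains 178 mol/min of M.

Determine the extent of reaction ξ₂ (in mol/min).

ξ₂ = 34.1 mol/min

Conversion of V: V consumed = 1ξ₁ = 0.345 × 614.9 → ξ₁ = 212.1 mol/min.
M balance: n_M = 0 + 1ξ₁ − 1ξ₂ = 178 → ξ₂ = (1·212.1 − 178)/1 = 34.14 mol/min.
Outlet amounts (n = n₀ + Σ ν·ξ):
  V: 614.9 − 1(212.1) = 402.8
  M: 0 + 1(212.1) − 1(34.14) = 178
  R: 0 + 1(34.14) = 34.14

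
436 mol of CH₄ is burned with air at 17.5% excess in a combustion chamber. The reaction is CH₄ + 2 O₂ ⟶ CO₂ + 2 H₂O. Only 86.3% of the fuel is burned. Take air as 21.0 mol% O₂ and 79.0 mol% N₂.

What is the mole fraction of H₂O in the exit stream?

Stoichiometric O₂ = 2 × 436 = 872 mol; O₂ fed = 872 × 1.175 = 1025 mol.
N₂ fed = 1025 × 79/21 = 3854 mol.
Fuel reacted = 0.863 × 436 → ξ = 376.3 mol.
Outlet (n = n₀ + ν ξ):
  CH₄: 436 − 1(376.3) = 59.73
  O₂: 1025 − 2(376.3) = 272.1
  N₂: 3854 (inert)
  CO₂: 0 + 1(376.3) = 376.3
  H₂O: 0 + 2(376.3) = 752.5
Total out = 5315 mol; y_H₂O = 752.5 / 5315 = 0.1416.

0.142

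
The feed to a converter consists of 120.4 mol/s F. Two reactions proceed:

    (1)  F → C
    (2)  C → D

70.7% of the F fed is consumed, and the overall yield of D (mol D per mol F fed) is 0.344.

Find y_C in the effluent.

0.363

Conversion of F: F consumed = 1ξ₁ = 0.707 × 120.4 → ξ₁ = 85.12 mol/s.
Yield of D: 1ξ₂ / 120.4 = 0.344 → ξ₂ = 41.42 mol/s.
Outlet amounts (n = n₀ + Σ ν·ξ):
  F: 120.4 − 1(85.12) = 35.28
  C: 0 + 1(85.12) − 1(41.42) = 43.71
  D: 0 + 1(41.42) = 41.42
Total out = 120.4 mol/s; y_C = 43.71 / 120.4 = 0.363.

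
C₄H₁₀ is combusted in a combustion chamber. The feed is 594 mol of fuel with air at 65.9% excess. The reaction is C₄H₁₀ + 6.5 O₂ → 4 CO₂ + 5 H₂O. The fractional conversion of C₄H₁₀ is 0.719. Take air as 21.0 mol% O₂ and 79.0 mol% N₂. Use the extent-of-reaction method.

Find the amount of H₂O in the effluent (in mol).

2140 mol

Stoichiometric O₂ = 6.5 × 594 = 3861 mol; O₂ fed = 3861 × 1.659 = 6405 mol.
N₂ fed = 6405 × 79/21 = 24100 mol.
Fuel reacted = 0.719 × 594 → ξ = 427.1 mol.
Outlet (n = n₀ + ν ξ):
  C₄H₁₀: 594 − 1(427.1) = 166.9
  O₂: 6405 − 6.5(427.1) = 3629
  N₂: 24100 (inert)
  CO₂: 0 + 4(427.1) = 1708
  H₂O: 0 + 5(427.1) = 2135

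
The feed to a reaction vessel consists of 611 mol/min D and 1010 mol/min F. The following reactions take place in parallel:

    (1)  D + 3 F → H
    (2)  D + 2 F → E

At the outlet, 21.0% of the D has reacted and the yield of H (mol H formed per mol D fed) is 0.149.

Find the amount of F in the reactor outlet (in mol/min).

662 mol/min

Yield of H: 1ξ₁ / 611 = 0.149 → ξ₁ = 91.04 mol/min.
Conversion of D: 1ξ₁ + 1ξ₂ = 0.21 × 611 = 128.3 → ξ₂ = 37.27 mol/min.
Outlet amounts (n = n₀ + Σ ν·ξ):
  D: 611 − 1(91.04) − 1(37.27) = 482.7
  F: 1010 − 3(91.04) − 2(37.27) = 662.3
  H: 0 + 1(91.04) = 91.04
  E: 0 + 1(37.27) = 37.27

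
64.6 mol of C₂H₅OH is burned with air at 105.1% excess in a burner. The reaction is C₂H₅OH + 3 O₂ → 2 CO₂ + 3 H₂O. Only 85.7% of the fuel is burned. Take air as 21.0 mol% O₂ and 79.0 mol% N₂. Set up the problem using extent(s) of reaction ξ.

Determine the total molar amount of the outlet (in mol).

2010 mol

Stoichiometric O₂ = 3 × 64.6 = 193.8 mol; O₂ fed = 193.8 × 2.051 = 397.5 mol.
N₂ fed = 397.5 × 79/21 = 1495 mol.
Fuel reacted = 0.857 × 64.6 → ξ = 55.36 mol.
Outlet (n = n₀ + ν ξ):
  C₂H₅OH: 64.6 − 1(55.36) = 9.238
  O₂: 397.5 − 3(55.36) = 231.4
  N₂: 1495 (inert)
  CO₂: 0 + 2(55.36) = 110.7
  H₂O: 0 + 3(55.36) = 166.1
Total out = 9.238 + 231.4 + 1495 + 110.7 + 166.1 = 2013 mol.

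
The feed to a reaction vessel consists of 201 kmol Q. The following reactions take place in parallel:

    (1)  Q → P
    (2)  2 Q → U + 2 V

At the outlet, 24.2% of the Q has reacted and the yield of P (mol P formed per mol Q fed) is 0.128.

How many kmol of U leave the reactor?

11.5 kmol

Yield of P: 1ξ₁ / 201 = 0.128 → ξ₁ = 25.73 kmol.
Conversion of Q: 1ξ₁ + 2ξ₂ = 0.242 × 201 = 48.64 → ξ₂ = 11.46 kmol.
Outlet amounts (n = n₀ + Σ ν·ξ):
  Q: 201 − 1(25.73) − 2(11.46) = 152.4
  P: 0 + 1(25.73) = 25.73
  U: 0 + 1(11.46) = 11.46
  V: 0 + 2(11.46) = 22.91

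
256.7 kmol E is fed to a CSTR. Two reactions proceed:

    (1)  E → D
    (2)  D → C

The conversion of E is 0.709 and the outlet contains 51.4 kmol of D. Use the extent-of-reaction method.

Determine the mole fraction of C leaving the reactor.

Conversion of E: E consumed = 1ξ₁ = 0.709 × 256.7 → ξ₁ = 182 kmol.
D balance: n_D = 0 + 1ξ₁ − 1ξ₂ = 51.4 → ξ₂ = (1·182 − 51.4)/1 = 130.6 kmol.
Outlet amounts (n = n₀ + Σ ν·ξ):
  E: 256.7 − 1(182) = 74.7
  D: 0 + 1(182) − 1(130.6) = 51.4
  C: 0 + 1(130.6) = 130.6
Total out = 256.7 kmol; y_C = 130.6 / 256.7 = 0.5088.

0.509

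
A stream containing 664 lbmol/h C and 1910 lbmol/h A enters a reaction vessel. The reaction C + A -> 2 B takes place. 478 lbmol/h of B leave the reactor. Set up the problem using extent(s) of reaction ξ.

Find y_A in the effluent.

0.649

For B: n = n₀ + 2ξ → 478 = 0 + 2ξ, giving ξ = 239 lbmol/h.
Outlet amounts (n = n₀ + ν ξ):
  C: 664 − 1(239) = 425
  A: 1910 − 1(239) = 1671
  B: 0 + 2(239) = 478
Total out = 2574 lbmol/h; y_A = 1671 / 2574 = 0.6492.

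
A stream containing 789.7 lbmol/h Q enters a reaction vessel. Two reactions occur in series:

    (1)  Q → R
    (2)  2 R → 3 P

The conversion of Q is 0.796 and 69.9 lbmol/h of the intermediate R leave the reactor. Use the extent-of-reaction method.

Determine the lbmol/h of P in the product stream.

838 lbmol/h

Conversion of Q: Q consumed = 1ξ₁ = 0.796 × 789.7 → ξ₁ = 628.6 lbmol/h.
R balance: n_R = 0 + 1ξ₁ − 2ξ₂ = 69.9 → ξ₂ = (1·628.6 − 69.9)/2 = 279.4 lbmol/h.
Outlet amounts (n = n₀ + Σ ν·ξ):
  Q: 789.7 − 1(628.6) = 161.1
  R: 0 + 1(628.6) − 2(279.4) = 69.9
  P: 0 + 3(279.4) = 838.1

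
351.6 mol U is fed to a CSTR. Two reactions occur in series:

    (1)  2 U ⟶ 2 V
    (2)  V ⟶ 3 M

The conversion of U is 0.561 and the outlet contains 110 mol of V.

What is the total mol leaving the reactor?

Conversion of U: U consumed = 2ξ₁ = 0.561 × 351.6 → ξ₁ = 98.62 mol.
V balance: n_V = 0 + 2ξ₁ − 1ξ₂ = 110 → ξ₂ = (2·98.62 − 110)/1 = 87.25 mol.
Outlet amounts (n = n₀ + Σ ν·ξ):
  U: 351.6 − 2(98.62) = 154.4
  V: 0 + 2(98.62) − 1(87.25) = 110
  M: 0 + 3(87.25) = 261.7
Total out = 154.4 + 110 + 261.7 = 526.1 mol.

526 mol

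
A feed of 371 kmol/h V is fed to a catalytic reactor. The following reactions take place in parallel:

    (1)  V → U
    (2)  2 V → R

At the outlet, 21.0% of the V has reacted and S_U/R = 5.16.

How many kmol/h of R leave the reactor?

Conversion of V: V consumed = 0.21 × 371 = 77.91 kmol/h = 1ξ₁ + 2ξ₂.
Selectivity: 1ξ₁ / (1ξ₂) = 5.16 → ξ₁ = 5.16 ξ₂.
Substitute: (1·5.16 + 2) ξ₂ = 77.91 → ξ₂ = 10.88 kmol/h, ξ₁ = 56.15 kmol/h.
Outlet amounts (n = n₀ + Σ ν·ξ):
  V: 371 − 1(56.15) − 2(10.88) = 293.1
  U: 0 + 1(56.15) = 56.15
  R: 0 + 1(10.88) = 10.88

10.9 kmol/h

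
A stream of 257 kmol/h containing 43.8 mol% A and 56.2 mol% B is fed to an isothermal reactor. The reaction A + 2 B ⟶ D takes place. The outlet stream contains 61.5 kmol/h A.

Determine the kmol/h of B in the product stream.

For A: n = n₀ − 1ξ → 61.5 = 112.6 − 1ξ, giving ξ = 51.07 kmol/h.
Outlet amounts (n = n₀ + ν ξ):
  A: 112.6 − 1(51.07) = 61.5
  B: 144.4 − 2(51.07) = 42.3
  D: 0 + 1(51.07) = 51.07

42.3 kmol/h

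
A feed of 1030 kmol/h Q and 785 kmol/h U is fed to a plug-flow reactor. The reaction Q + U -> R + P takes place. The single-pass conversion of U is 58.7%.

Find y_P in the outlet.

0.254

U reacted = 0.587 × 785 = 460.8 kmol/h; ν_U = −1, so ξ = 460.8/1 = 460.8 kmol/h.
Outlet amounts (n = n₀ + ν ξ):
  Q: 1030 − 1(460.8) = 569.2
  U: 785 − 1(460.8) = 324.2
  R: 0 + 1(460.8) = 460.8
  P: 0 + 1(460.8) = 460.8
Total out = 1815 kmol/h; y_P = 460.8 / 1815 = 0.2539.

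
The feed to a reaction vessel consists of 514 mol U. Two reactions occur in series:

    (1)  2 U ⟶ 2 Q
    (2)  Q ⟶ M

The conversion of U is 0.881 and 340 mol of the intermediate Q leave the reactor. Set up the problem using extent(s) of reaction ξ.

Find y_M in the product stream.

0.22

Conversion of U: U consumed = 2ξ₁ = 0.881 × 514 → ξ₁ = 226.4 mol.
Q balance: n_Q = 0 + 2ξ₁ − 1ξ₂ = 340 → ξ₂ = (2·226.4 − 340)/1 = 112.8 mol.
Outlet amounts (n = n₀ + Σ ν·ξ):
  U: 514 − 2(226.4) = 61.17
  Q: 0 + 2(226.4) − 1(112.8) = 340
  M: 0 + 1(112.8) = 112.8
Total out = 514 mol; y_M = 112.8 / 514 = 0.2195.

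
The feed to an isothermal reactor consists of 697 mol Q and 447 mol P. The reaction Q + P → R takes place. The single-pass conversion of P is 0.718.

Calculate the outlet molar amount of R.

P reacted = 0.718 × 447 = 320.9 mol; ν_P = −1, so ξ = 320.9/1 = 320.9 mol.
Outlet amounts (n = n₀ + ν ξ):
  Q: 697 − 1(320.9) = 376.1
  P: 447 − 1(320.9) = 126.1
  R: 0 + 1(320.9) = 320.9

321 mol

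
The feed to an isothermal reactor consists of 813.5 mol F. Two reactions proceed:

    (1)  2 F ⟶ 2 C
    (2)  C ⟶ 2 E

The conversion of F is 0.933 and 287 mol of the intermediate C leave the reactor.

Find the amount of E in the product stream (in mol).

944 mol

Conversion of F: F consumed = 2ξ₁ = 0.933 × 813.5 → ξ₁ = 379.5 mol.
C balance: n_C = 0 + 2ξ₁ − 1ξ₂ = 287 → ξ₂ = (2·379.5 − 287)/1 = 472 mol.
Outlet amounts (n = n₀ + Σ ν·ξ):
  F: 813.5 − 2(379.5) = 54.5
  C: 0 + 2(379.5) − 1(472) = 287
  E: 0 + 2(472) = 944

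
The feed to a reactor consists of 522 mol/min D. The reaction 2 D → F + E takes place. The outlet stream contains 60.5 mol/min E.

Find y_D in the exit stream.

0.768

For E: n = n₀ + 1ξ → 60.5 = 0 + 1ξ, giving ξ = 60.5 mol/min.
Outlet amounts (n = n₀ + ν ξ):
  D: 522 − 2(60.5) = 401
  F: 0 + 1(60.5) = 60.5
  E: 0 + 1(60.5) = 60.5
Total out = 522 mol/min; y_D = 401 / 522 = 0.7682.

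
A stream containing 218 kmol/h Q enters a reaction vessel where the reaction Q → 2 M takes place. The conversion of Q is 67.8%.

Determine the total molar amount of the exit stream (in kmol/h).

366 kmol/h

Q reacted = 0.678 × 218 = 147.8 kmol/h; ν_Q = −1, so ξ = 147.8/1 = 147.8 kmol/h.
Outlet amounts (n = n₀ + ν ξ):
  Q: 218 − 1(147.8) = 70.2
  M: 0 + 2(147.8) = 295.6
Total out = 70.2 + 295.6 = 365.8 kmol/h.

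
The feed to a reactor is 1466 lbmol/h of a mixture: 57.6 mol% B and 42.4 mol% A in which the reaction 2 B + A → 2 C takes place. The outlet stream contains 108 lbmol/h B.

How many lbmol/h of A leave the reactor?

253 lbmol/h

For B: n = n₀ − 2ξ → 108 = 844.4 − 2ξ, giving ξ = 368.2 lbmol/h.
Outlet amounts (n = n₀ + ν ξ):
  B: 844.4 − 2(368.2) = 108
  A: 621.6 − 1(368.2) = 253.4
  C: 0 + 2(368.2) = 736.4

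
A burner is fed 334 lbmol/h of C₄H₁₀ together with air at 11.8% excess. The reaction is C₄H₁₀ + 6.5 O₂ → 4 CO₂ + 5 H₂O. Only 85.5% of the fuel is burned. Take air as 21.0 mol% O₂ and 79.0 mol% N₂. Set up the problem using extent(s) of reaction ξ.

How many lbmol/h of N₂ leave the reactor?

9130 lbmol/h

Stoichiometric O₂ = 6.5 × 334 = 2171 lbmol/h; O₂ fed = 2171 × 1.118 = 2427 lbmol/h.
N₂ fed = 2427 × 79/21 = 9131 lbmol/h.
Fuel reacted = 0.855 × 334 → ξ = 285.6 lbmol/h.
Outlet (n = n₀ + ν ξ):
  C₄H₁₀: 334 − 1(285.6) = 48.43
  O₂: 2427 − 6.5(285.6) = 571
  N₂: 9131 (inert)
  CO₂: 0 + 4(285.6) = 1142
  H₂O: 0 + 5(285.6) = 1428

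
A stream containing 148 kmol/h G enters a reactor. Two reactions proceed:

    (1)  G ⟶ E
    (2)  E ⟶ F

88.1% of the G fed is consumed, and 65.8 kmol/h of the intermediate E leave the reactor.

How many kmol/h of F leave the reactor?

64.6 kmol/h

Conversion of G: G consumed = 1ξ₁ = 0.881 × 148 → ξ₁ = 130.4 kmol/h.
E balance: n_E = 0 + 1ξ₁ − 1ξ₂ = 65.8 → ξ₂ = (1·130.4 − 65.8)/1 = 64.59 kmol/h.
Outlet amounts (n = n₀ + Σ ν·ξ):
  G: 148 − 1(130.4) = 17.61
  E: 0 + 1(130.4) − 1(64.59) = 65.8
  F: 0 + 1(64.59) = 64.59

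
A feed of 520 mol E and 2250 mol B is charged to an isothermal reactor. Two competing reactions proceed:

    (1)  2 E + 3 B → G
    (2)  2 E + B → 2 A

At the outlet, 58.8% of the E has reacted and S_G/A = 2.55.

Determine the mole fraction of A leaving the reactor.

0.0224

Conversion of E: E consumed = 0.588 × 520 = 305.8 mol = 2ξ₁ + 2ξ₂.
Selectivity: 1ξ₁ / (2ξ₂) = 2.55 → ξ₁ = 5.1 ξ₂.
Substitute: (2·5.1 + 2) ξ₂ = 305.8 → ξ₂ = 25.06 mol, ξ₁ = 127.8 mol.
Outlet amounts (n = n₀ + Σ ν·ξ):
  E: 520 − 2(127.8) − 2(25.06) = 214.2
  B: 2250 − 3(127.8) − 1(25.06) = 1841
  G: 0 + 1(127.8) = 127.8
  A: 0 + 2(25.06) = 50.12
Total out = 2234 mol; y_A = 50.12 / 2234 = 0.02244.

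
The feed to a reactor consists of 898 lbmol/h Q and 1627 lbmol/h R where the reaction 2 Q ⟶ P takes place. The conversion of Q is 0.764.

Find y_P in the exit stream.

0.157

Q reacted = 0.764 × 898 = 686.1 lbmol/h; ν_Q = −2, so ξ = 686.1/2 = 343 lbmol/h.
Outlet amounts (n = n₀ + ν ξ):
  Q: 898 − 2(343) = 211.9
  P: 0 + 1(343) = 343
  R: 1627 (inert)
Total out = 2182 lbmol/h; y_P = 343 / 2182 = 0.1572.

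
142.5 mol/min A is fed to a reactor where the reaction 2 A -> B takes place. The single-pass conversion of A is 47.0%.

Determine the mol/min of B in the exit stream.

33.5 mol/min

A reacted = 0.47 × 142.5 = 66.97 mol/min; ν_A = −2, so ξ = 66.97/2 = 33.49 mol/min.
Outlet amounts (n = n₀ + ν ξ):
  A: 142.5 − 2(33.49) = 75.53
  B: 0 + 1(33.49) = 33.49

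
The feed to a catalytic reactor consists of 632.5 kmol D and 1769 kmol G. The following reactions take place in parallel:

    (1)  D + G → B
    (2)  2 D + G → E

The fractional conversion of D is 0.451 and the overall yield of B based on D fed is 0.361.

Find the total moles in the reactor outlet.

Yield of B: 1ξ₁ / 632.5 = 0.361 → ξ₁ = 228.3 kmol.
Conversion of D: 1ξ₁ + 2ξ₂ = 0.451 × 632.5 = 285.3 → ξ₂ = 28.46 kmol.
Outlet amounts (n = n₀ + Σ ν·ξ):
  D: 632.5 − 1(228.3) − 2(28.46) = 347.2
  G: 1769 − 1(228.3) − 1(28.46) = 1512
  B: 0 + 1(228.3) = 228.3
  E: 0 + 1(28.46) = 28.46
Total out = 347.2 + 1512 + 228.3 + 28.46 = 2116 kmol.

2120 kmol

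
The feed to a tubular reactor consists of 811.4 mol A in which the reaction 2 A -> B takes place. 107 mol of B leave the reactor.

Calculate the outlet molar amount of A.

For B: n = n₀ + 1ξ → 107 = 0 + 1ξ, giving ξ = 107 mol.
Outlet amounts (n = n₀ + ν ξ):
  A: 811.4 − 2(107) = 597.4
  B: 0 + 1(107) = 107

597 mol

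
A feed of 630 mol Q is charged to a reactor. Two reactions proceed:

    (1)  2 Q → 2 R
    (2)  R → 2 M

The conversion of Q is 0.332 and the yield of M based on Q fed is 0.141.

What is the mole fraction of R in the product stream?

0.244

Conversion of Q: Q consumed = 2ξ₁ = 0.332 × 630 → ξ₁ = 104.6 mol.
Yield of M: 2ξ₂ / 630 = 0.141 → ξ₂ = 44.41 mol.
Outlet amounts (n = n₀ + Σ ν·ξ):
  Q: 630 − 2(104.6) = 420.8
  R: 0 + 2(104.6) − 1(44.41) = 164.7
  M: 0 + 2(44.41) = 88.83
Total out = 674.4 mol; y_R = 164.7 / 674.4 = 0.2443.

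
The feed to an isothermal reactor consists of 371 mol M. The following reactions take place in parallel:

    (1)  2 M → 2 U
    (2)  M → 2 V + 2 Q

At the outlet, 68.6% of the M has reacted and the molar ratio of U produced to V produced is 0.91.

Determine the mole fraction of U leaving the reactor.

0.256

Conversion of M: M consumed = 0.686 × 371 = 254.5 mol = 2ξ₁ + 1ξ₂.
Selectivity: 2ξ₁ / (2ξ₂) = 0.91 → ξ₁ = 0.91 ξ₂.
Substitute: (2·0.91 + 1) ξ₂ = 254.5 → ξ₂ = 90.25 mol, ξ₁ = 82.13 mol.
Outlet amounts (n = n₀ + Σ ν·ξ):
  M: 371 − 2(82.13) − 1(90.25) = 116.5
  U: 0 + 2(82.13) = 164.3
  V: 0 + 2(90.25) = 180.5
  Q: 0 + 2(90.25) = 180.5
Total out = 641.8 mol; y_U = 164.3 / 641.8 = 0.2559.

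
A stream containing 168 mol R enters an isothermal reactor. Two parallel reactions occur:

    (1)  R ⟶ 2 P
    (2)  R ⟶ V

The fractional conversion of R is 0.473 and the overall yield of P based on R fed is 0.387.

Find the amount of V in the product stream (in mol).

Yield of P: 2ξ₁ / 168 = 0.387 → ξ₁ = 32.51 mol.
Conversion of R: 1ξ₁ + 1ξ₂ = 0.473 × 168 = 79.46 → ξ₂ = 46.96 mol.
Outlet amounts (n = n₀ + Σ ν·ξ):
  R: 168 − 1(32.51) − 1(46.96) = 88.54
  P: 0 + 2(32.51) = 65.02
  V: 0 + 1(46.96) = 46.96

47 mol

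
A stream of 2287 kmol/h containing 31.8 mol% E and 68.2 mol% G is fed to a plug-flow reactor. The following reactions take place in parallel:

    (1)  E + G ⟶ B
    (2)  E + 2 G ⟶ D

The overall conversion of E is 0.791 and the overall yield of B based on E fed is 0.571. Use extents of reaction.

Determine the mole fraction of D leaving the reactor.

0.103

Yield of B: 1ξ₁ / 727.3 = 0.571 → ξ₁ = 415.3 kmol/h.
Conversion of E: 1ξ₁ + 1ξ₂ = 0.791 × 727.3 = 575.3 → ξ₂ = 160 kmol/h.
Outlet amounts (n = n₀ + Σ ν·ξ):
  E: 727.3 − 1(415.3) − 1(160) = 152
  G: 1560 − 1(415.3) − 2(160) = 824.5
  B: 0 + 1(415.3) = 415.3
  D: 0 + 1(160) = 160
Total out = 1552 kmol/h; y_D = 160 / 1552 = 0.1031.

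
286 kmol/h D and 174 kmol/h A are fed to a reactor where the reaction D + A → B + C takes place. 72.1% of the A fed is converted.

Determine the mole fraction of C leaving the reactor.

A reacted = 0.721 × 174 = 125.5 kmol/h; ν_A = −1, so ξ = 125.5/1 = 125.5 kmol/h.
Outlet amounts (n = n₀ + ν ξ):
  D: 286 − 1(125.5) = 160.5
  A: 174 − 1(125.5) = 48.55
  B: 0 + 1(125.5) = 125.5
  C: 0 + 1(125.5) = 125.5
Total out = 460 kmol/h; y_C = 125.5 / 460 = 0.2727.

0.273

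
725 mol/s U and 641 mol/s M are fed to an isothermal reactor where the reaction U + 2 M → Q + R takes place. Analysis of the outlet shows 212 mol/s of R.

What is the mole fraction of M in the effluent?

For R: n = n₀ + 1ξ → 212 = 0 + 1ξ, giving ξ = 212 mol/s.
Outlet amounts (n = n₀ + ν ξ):
  U: 725 − 1(212) = 513
  M: 641 − 2(212) = 217
  Q: 0 + 1(212) = 212
  R: 0 + 1(212) = 212
Total out = 1154 mol/s; y_M = 217 / 1154 = 0.188.

0.188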